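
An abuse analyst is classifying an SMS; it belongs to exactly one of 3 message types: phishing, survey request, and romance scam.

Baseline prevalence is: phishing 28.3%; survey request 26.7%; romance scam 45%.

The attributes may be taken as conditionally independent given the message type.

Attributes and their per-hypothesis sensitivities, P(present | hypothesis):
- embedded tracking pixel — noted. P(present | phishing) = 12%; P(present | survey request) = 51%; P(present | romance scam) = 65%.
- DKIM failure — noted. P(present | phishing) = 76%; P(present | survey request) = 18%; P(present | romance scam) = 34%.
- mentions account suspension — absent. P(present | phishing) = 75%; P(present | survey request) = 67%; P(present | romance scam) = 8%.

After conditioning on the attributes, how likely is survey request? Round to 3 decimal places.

0.076

Multiply each prior by the joint likelihood of the attribute pattern (using 1 − P(present | H) for each absent attribute):
  phishing: 0.283 × 0.12 × 0.76 × (1 − 0.75) = 0.0064524
  survey request: 0.267 × 0.51 × 0.18 × (1 − 0.67) = 0.0080885
  romance scam: 0.450 × 0.65 × 0.34 × (1 − 0.08) = 0.091494
Normalizing constant Z = 0.0064524 + 0.0080885 + 0.091494 = 0.10603.
P(survey request | evidence) = 0.0080885 / 0.10603 ≈ 0.076.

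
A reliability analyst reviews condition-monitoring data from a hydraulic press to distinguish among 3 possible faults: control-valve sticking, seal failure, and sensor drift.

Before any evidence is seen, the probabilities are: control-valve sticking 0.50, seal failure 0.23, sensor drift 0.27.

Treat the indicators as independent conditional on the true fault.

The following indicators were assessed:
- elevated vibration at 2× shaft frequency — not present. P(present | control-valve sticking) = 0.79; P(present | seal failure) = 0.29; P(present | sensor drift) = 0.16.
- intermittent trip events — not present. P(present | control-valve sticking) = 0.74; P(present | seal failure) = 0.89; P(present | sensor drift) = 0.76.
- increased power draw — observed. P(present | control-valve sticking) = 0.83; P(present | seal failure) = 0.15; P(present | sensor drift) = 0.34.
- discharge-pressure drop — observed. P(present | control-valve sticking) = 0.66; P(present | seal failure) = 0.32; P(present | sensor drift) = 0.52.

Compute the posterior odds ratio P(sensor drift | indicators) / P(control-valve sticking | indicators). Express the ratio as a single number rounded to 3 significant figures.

Posterior odds equal prior odds times the likelihood ratio; only the two competing hypotheses matter (using 1 − P(present | H) for each absent indicator).
  sensor drift: 0.27 × (1 − 0.16) × (1 − 0.76) × 0.34 × 0.52 = 0.0096236
  control-valve sticking: 0.50 × (1 − 0.79) × (1 − 0.74) × 0.83 × 0.66 = 0.014955
Odds(sensor drift : control-valve sticking) = 0.0096236 / 0.014955 ≈ 0.644.

0.644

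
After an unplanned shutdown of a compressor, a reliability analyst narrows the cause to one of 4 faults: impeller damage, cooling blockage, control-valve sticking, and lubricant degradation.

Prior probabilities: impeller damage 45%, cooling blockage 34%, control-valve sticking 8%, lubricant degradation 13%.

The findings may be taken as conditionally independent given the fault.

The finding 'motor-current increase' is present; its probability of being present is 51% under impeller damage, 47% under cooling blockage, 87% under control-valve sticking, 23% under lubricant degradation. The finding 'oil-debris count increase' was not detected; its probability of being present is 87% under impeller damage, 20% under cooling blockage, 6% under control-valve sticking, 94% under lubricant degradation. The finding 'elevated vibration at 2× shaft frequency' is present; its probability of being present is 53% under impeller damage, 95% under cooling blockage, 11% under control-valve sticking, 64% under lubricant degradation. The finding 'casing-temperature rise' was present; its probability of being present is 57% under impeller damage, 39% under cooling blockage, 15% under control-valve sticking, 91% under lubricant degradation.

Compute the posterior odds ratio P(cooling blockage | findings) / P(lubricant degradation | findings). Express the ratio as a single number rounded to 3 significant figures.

Posterior odds equal prior odds times the likelihood ratio; only the two competing hypotheses matter (using 1 − P(present | H) for each absent finding).
  cooling blockage: 0.34 × 0.47 × (1 − 0.20) × 0.95 × 0.39 = 0.047365
  lubricant degradation: 0.13 × 0.23 × (1 − 0.94) × 0.64 × 0.91 = 0.0010448
Odds(cooling blockage : lubricant degradation) = 0.047365 / 0.0010448 ≈ 45.3.

45.3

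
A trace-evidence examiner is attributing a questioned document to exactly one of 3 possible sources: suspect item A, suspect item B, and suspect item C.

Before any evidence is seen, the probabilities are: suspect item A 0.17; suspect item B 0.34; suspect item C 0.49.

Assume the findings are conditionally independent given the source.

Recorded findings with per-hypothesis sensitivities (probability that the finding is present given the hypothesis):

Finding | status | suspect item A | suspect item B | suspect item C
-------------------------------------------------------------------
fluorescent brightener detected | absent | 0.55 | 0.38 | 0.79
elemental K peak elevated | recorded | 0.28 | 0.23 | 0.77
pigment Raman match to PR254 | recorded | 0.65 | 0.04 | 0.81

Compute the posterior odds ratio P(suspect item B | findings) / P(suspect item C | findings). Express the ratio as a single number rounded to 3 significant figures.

The normalizing constant cancels in an odds ratio, so compute prior × likelihood for the two hypotheses only (using 1 − P(present | H) for each absent finding):
  suspect item B: 0.34 × (1 − 0.38) × 0.23 × 0.04 = 0.0019394
  suspect item C: 0.49 × (1 − 0.79) × 0.77 × 0.81 = 0.064179
Posterior odds = 0.0019394 / 0.064179 ≈ 0.0302.

0.0302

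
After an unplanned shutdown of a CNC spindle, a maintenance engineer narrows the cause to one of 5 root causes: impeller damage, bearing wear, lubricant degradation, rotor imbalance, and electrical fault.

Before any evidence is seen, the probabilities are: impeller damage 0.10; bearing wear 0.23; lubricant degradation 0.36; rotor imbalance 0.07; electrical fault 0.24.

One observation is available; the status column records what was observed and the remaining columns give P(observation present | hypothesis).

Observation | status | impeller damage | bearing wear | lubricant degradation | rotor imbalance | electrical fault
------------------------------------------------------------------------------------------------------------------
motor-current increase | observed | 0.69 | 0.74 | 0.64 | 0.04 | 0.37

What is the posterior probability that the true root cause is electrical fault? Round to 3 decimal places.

0.158

By Bayes' rule, the unnormalized weight for each hypothesis is prior × likelihood:
  impeller damage: 0.10 × 0.69 = 0.069
  bearing wear: 0.23 × 0.74 = 0.1702
  lubricant degradation: 0.36 × 0.64 = 0.2304
  rotor imbalance: 0.07 × 0.04 = 0.0028
  electrical fault: 0.24 × 0.37 = 0.0888
Marginal likelihood of the evidence = 0.5612.
P(electrical fault | evidence) = 0.0888 / 0.5612 ≈ 0.158.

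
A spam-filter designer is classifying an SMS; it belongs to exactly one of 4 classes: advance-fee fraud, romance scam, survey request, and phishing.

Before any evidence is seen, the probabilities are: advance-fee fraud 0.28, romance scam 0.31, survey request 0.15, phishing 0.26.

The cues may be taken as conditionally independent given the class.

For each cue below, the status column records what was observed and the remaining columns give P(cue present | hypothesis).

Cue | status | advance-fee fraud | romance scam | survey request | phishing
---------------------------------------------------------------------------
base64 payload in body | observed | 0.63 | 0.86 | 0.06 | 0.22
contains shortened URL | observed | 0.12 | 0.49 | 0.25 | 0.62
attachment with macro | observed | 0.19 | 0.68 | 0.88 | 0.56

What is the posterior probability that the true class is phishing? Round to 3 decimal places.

0.173

For each hypothesis, the unnormalized posterior weight is prior × product of the cue likelihoods:
  advance-fee fraud: 0.28 × 0.63 × 0.12 × 0.19 = 0.0040219
  romance scam: 0.31 × 0.86 × 0.49 × 0.68 = 0.088831
  survey request: 0.15 × 0.06 × 0.25 × 0.88 = 0.00198
  phishing: 0.26 × 0.22 × 0.62 × 0.56 = 0.01986
Normalizing constant Z = 0.0040219 + 0.088831 + 0.00198 + 0.01986 = 0.11469.
P(phishing | evidence) = 0.01986 / 0.11469 ≈ 0.173.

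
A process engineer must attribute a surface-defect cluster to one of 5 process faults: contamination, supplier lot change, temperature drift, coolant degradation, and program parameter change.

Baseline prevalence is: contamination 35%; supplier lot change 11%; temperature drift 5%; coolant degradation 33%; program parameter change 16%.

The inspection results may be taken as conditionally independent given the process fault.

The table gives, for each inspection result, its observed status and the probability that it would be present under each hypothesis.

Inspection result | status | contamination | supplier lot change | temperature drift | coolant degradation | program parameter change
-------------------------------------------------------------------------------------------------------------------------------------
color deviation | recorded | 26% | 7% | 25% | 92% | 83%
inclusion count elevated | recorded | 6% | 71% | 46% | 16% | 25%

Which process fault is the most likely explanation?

coolant degradation

Multiply each prior by the joint likelihood of the inspection result pattern:
  contamination: 0.35 × 0.26 × 0.06 = 0.00546
  supplier lot change: 0.11 × 0.07 × 0.71 = 0.005467
  temperature drift: 0.05 × 0.25 × 0.46 = 0.00575
  coolant degradation: 0.33 × 0.92 × 0.16 = 0.048576
  program parameter change: 0.16 × 0.83 × 0.25 = 0.0332
The unnormalized weights sum to 0.098453.
P(contamination | evidence) ≈ 0.00546 / 0.098453 ≈ 0.055
P(supplier lot change | evidence) ≈ 0.005467 / 0.098453 ≈ 0.056
P(temperature drift | evidence) ≈ 0.00575 / 0.098453 ≈ 0.058
P(coolant degradation | evidence) ≈ 0.048576 / 0.098453 ≈ 0.493
P(program parameter change | evidence) ≈ 0.0332 / 0.098453 ≈ 0.337
The largest is 0.493, so coolant degradation is most probable.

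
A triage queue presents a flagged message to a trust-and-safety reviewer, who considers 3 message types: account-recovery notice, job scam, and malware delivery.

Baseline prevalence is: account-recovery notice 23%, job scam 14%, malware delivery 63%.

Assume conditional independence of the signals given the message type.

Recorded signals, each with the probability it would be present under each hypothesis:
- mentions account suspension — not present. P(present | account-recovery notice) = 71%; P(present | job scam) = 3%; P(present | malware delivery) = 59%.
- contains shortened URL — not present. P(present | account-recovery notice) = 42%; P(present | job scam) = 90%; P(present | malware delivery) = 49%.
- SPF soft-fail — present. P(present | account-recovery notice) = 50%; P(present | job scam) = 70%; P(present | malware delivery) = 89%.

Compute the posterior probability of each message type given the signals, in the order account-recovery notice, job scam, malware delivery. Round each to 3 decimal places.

Multiply each prior by the joint likelihood of the signal pattern (using 1 − P(present | H) for each absent signal):
  account-recovery notice: 0.23 × (1 − 0.71) × (1 − 0.42) × 0.50 = 0.019343
  job scam: 0.14 × (1 − 0.03) × (1 − 0.90) × 0.70 = 0.009506
  malware delivery: 0.63 × (1 − 0.59) × (1 − 0.49) × 0.89 = 0.11724
Marginal likelihood of the evidence = 0.14609.
P(account-recovery notice | evidence) = 0.019343 / 0.14609 ≈ 0.132
P(job scam | evidence) = 0.009506 / 0.14609 ≈ 0.065
P(malware delivery | evidence) = 0.11724 / 0.14609 ≈ 0.803

0.132, 0.065, 0.803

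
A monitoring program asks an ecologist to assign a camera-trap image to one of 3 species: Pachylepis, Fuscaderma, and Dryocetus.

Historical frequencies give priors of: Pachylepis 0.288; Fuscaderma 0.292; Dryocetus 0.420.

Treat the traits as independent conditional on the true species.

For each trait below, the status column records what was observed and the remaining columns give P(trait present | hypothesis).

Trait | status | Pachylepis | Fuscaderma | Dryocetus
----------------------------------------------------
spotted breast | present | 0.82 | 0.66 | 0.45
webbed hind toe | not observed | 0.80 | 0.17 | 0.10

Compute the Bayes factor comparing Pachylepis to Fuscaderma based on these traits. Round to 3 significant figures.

0.299

Joint likelihood of the trait pattern under each hypothesis (using 1 − P(present | H) for each absent trait):
  Pachylepis: 0.82 × (1 − 0.80) = 0.164
  Fuscaderma: 0.66 × (1 − 0.17) = 0.5478
Bayes factor = 0.164 / 0.5478 ≈ 0.299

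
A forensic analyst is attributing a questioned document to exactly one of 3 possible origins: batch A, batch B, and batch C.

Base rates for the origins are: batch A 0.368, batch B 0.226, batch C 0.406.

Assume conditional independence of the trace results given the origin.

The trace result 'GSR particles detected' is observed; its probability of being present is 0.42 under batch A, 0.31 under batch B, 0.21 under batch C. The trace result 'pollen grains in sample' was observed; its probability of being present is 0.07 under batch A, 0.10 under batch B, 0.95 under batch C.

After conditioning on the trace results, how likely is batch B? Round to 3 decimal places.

0.071

Multiply each prior by the joint likelihood of the trace result pattern:
  batch A: 0.368 × 0.42 × 0.07 = 0.010819
  batch B: 0.226 × 0.31 × 0.10 = 0.007006
  batch C: 0.406 × 0.21 × 0.95 = 0.080997
Marginal likelihood of the evidence = 0.098822.
P(batch B | evidence) = 0.007006 / 0.098822 ≈ 0.071.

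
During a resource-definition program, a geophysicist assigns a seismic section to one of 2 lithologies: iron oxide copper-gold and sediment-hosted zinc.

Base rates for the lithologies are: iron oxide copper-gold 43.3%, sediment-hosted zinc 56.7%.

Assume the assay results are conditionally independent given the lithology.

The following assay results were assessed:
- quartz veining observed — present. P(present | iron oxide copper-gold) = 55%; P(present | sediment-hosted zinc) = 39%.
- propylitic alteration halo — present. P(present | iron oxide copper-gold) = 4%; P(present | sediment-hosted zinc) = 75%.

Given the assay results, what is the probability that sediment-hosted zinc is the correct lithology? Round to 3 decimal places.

Multiply each prior by the joint likelihood of the assay result pattern:
  iron oxide copper-gold: 0.433 × 0.55 × 0.04 = 0.009526
  sediment-hosted zinc: 0.567 × 0.39 × 0.75 = 0.16585
Marginal likelihood of the evidence = 0.17537.
P(sediment-hosted zinc | evidence) = 0.16585 / 0.17537 ≈ 0.946.

0.946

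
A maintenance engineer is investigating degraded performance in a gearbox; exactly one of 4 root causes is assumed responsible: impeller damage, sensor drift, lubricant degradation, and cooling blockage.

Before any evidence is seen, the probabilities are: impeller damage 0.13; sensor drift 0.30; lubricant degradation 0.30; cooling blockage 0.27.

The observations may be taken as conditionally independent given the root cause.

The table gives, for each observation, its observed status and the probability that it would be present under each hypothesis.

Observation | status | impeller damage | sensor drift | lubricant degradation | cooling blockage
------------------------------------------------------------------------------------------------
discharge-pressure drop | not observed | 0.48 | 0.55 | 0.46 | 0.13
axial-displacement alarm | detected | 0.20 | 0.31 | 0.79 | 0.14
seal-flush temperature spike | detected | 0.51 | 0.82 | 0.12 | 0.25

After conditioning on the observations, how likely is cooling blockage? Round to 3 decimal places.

0.127

Multiply each prior by the joint likelihood of the evidence pattern (using 1 − P(present | H) for each absent observation):
  impeller damage: 0.13 × (1 − 0.48) × 0.20 × 0.51 = 0.0068952
  sensor drift: 0.30 × (1 − 0.55) × 0.31 × 0.82 = 0.034317
  lubricant degradation: 0.30 × (1 − 0.46) × 0.79 × 0.12 = 0.015358
  cooling blockage: 0.27 × (1 − 0.13) × 0.14 × 0.25 = 0.0082215
Marginal likelihood of the evidence = 0.064791.
P(cooling blockage | evidence) = 0.0082215 / 0.064791 ≈ 0.127.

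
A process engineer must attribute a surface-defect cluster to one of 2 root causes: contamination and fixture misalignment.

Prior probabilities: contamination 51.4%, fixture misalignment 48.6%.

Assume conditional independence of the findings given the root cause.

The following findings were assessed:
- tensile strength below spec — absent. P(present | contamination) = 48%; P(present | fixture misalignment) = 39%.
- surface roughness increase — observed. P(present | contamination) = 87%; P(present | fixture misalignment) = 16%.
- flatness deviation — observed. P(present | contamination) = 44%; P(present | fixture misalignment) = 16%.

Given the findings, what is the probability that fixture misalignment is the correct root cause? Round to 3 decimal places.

0.069

Multiply each prior by the joint likelihood of the evidence pattern (using 1 − P(present | H) for each absent finding):
  contamination: 0.514 × (1 − 0.48) × 0.87 × 0.44 = 0.10231
  fixture misalignment: 0.486 × (1 − 0.39) × 0.16 × 0.16 = 0.0075894
Marginal likelihood of the evidence = 0.1099.
P(fixture misalignment | evidence) = 0.0075894 / 0.1099 ≈ 0.069.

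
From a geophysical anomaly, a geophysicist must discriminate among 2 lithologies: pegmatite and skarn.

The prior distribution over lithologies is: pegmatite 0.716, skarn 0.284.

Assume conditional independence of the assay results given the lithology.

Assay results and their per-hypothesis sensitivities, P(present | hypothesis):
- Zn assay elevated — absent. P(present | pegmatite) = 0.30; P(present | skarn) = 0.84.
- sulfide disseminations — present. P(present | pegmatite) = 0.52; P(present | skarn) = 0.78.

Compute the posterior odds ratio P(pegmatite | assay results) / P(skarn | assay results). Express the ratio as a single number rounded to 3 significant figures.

7.35

Posterior odds equal prior odds times the likelihood ratio; only the two competing hypotheses matter (using 1 − P(present | H) for each absent assay result).
  pegmatite: 0.716 × (1 − 0.30) × 0.52 = 0.26062
  skarn: 0.284 × (1 − 0.84) × 0.78 = 0.035443
Posterior odds = 0.26062 / 0.035443 ≈ 7.35.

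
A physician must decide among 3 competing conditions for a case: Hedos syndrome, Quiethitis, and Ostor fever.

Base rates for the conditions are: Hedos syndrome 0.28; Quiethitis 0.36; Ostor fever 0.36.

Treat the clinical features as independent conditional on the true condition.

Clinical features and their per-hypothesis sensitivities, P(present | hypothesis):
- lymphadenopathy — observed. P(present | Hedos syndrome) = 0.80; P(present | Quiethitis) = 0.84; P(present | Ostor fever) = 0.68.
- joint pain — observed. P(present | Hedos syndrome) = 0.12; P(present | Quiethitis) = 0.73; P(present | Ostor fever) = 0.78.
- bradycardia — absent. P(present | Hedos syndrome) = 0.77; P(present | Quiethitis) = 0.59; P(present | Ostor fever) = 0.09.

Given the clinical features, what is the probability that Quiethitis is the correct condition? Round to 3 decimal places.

Multiply each prior by the joint likelihood of the clinical feature pattern (using 1 − P(present | H) for each absent clinical feature):
  Hedos syndrome: 0.28 × 0.80 × 0.12 × (1 − 0.77) = 0.0061824
  Quiethitis: 0.36 × 0.84 × 0.73 × (1 − 0.59) = 0.090508
  Ostor fever: 0.36 × 0.68 × 0.78 × (1 − 0.09) = 0.17376
Normalizing constant Z = 0.0061824 + 0.090508 + 0.17376 = 0.27045.
P(Quiethitis | evidence) = 0.090508 / 0.27045 ≈ 0.335.

0.335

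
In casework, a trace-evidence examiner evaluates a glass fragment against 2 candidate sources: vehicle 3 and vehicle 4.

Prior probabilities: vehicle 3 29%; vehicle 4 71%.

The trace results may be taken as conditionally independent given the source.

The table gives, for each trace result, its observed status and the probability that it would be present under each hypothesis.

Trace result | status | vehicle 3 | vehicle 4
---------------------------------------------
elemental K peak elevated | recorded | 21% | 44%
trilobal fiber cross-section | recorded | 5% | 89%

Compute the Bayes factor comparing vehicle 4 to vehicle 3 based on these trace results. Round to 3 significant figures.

Take the product of per-trace result likelihoods under each hypothesis, then divide.
  vehicle 4: 0.44 × 0.89 = 0.3916
  vehicle 3: 0.21 × 0.05 = 0.0105
Bayes factor = 0.3916 / 0.0105 ≈ 37.3

37.3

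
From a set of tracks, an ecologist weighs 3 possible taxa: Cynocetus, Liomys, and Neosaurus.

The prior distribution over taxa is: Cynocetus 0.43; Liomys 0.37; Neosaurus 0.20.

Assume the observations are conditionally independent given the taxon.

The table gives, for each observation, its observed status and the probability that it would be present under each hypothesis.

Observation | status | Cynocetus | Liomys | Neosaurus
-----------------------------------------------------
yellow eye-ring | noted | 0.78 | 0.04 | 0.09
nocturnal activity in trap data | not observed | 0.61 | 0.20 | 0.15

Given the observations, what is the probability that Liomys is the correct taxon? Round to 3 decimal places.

For each hypothesis, the unnormalized posterior weight is prior × product of the observation likelihoods (using 1 − P(present | H) for each absent observation):
  Cynocetus: 0.43 × 0.78 × (1 − 0.61) = 0.13081
  Liomys: 0.37 × 0.04 × (1 − 0.20) = 0.01184
  Neosaurus: 0.20 × 0.09 × (1 − 0.15) = 0.0153
Marginal likelihood of the evidence = 0.15795.
P(Liomys | evidence) = 0.01184 / 0.15795 ≈ 0.075.

0.075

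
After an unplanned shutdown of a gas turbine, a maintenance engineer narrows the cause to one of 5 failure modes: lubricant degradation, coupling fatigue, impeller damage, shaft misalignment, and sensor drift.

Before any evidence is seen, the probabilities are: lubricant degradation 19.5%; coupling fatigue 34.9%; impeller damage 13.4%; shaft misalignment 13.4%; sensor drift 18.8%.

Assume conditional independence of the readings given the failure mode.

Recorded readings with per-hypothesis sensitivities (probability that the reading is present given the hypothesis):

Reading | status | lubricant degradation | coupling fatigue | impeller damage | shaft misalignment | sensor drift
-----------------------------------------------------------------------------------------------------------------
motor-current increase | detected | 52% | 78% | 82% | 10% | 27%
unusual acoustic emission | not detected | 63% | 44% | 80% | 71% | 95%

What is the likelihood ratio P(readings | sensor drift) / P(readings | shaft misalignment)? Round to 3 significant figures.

0.466

The Bayes factor is the ratio of the joint likelihoods of the reading pattern under the two hypotheses (using 1 − P(present | H) for each absent reading).
  sensor drift: 0.27 × (1 − 0.95) = 0.0135
  shaft misalignment: 0.10 × (1 − 0.71) = 0.029
Bayes factor = 0.0135 / 0.029 ≈ 0.466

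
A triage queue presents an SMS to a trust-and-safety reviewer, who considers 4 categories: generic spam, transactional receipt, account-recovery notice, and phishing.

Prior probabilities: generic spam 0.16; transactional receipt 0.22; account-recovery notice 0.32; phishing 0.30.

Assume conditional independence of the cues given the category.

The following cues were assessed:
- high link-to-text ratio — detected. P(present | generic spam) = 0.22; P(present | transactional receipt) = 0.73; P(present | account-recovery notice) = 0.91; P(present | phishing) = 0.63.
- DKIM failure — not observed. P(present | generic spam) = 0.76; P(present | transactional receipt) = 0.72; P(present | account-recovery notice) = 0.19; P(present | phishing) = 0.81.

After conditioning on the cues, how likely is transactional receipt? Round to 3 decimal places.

0.138

Multiply each prior by the joint likelihood of the cue pattern (using 1 − P(present | H) for each absent cue):
  generic spam: 0.16 × 0.22 × (1 − 0.76) = 0.008448
  transactional receipt: 0.22 × 0.73 × (1 − 0.72) = 0.044968
  account-recovery notice: 0.32 × 0.91 × (1 − 0.19) = 0.23587
  phishing: 0.30 × 0.63 × (1 − 0.81) = 0.03591
Marginal likelihood of the evidence = 0.3252.
P(transactional receipt | evidence) = 0.044968 / 0.3252 ≈ 0.138.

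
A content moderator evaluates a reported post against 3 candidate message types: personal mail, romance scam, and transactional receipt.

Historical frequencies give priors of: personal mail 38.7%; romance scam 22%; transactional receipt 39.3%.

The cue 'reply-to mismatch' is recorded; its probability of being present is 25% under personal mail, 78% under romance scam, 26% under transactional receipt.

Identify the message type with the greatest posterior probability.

romance scam

By Bayes' rule, the unnormalized weight for each hypothesis is prior × likelihood:
  personal mail: 0.387 × 0.25 = 0.09675
  romance scam: 0.220 × 0.78 = 0.1716
  transactional receipt: 0.393 × 0.26 = 0.10218
The unnormalized weights sum to 0.37053.
P(personal mail | evidence) ≈ 0.09675 / 0.37053 ≈ 0.261
P(romance scam | evidence) ≈ 0.1716 / 0.37053 ≈ 0.463
P(transactional receipt | evidence) ≈ 0.10218 / 0.37053 ≈ 0.276
The largest is 0.463, so romance scam is most probable.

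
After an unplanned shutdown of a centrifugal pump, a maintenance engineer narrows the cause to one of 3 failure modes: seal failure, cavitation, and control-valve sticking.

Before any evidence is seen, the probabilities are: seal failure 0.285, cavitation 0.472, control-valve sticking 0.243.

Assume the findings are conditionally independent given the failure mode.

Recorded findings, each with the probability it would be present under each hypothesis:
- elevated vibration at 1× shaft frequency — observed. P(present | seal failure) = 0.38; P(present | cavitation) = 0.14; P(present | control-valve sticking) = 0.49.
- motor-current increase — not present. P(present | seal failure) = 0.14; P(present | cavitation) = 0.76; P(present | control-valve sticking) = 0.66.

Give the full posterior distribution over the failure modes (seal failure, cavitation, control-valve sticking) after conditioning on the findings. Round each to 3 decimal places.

0.623, 0.106, 0.271

For each hypothesis, the unnormalized posterior weight is prior × product of the finding likelihoods (using 1 − P(present | H) for each absent finding):
  seal failure: 0.285 × 0.38 × (1 − 0.14) = 0.093138
  cavitation: 0.472 × 0.14 × (1 − 0.76) = 0.015859
  control-valve sticking: 0.243 × 0.49 × (1 − 0.66) = 0.040484
Marginal likelihood of the evidence = 0.14948.
P(seal failure | evidence) = 0.093138 / 0.14948 ≈ 0.623
P(cavitation | evidence) = 0.015859 / 0.14948 ≈ 0.106
P(control-valve sticking | evidence) = 0.040484 / 0.14948 ≈ 0.271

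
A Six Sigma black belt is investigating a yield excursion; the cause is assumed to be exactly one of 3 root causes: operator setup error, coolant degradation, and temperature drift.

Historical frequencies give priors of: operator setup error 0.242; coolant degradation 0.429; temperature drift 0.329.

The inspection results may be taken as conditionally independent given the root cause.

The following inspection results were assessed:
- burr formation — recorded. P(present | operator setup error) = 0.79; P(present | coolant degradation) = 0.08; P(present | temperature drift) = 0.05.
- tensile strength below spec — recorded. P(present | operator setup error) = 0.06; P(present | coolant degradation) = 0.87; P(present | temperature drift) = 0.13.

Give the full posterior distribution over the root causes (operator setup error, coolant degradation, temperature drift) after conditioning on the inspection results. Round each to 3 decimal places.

0.264, 0.687, 0.049

By Bayes' rule with conditional independence, the unnormalized weight for each hypothesis is prior × ∏ likelihoods:
  operator setup error: 0.242 × 0.79 × 0.06 = 0.011471
  coolant degradation: 0.429 × 0.08 × 0.87 = 0.029858
  temperature drift: 0.329 × 0.05 × 0.13 = 0.0021385
Normalizing constant Z = 0.011471 + 0.029858 + 0.0021385 = 0.043468.
P(operator setup error | evidence) = 0.011471 / 0.043468 ≈ 0.264
P(coolant degradation | evidence) = 0.029858 / 0.043468 ≈ 0.687
P(temperature drift | evidence) = 0.0021385 / 0.043468 ≈ 0.049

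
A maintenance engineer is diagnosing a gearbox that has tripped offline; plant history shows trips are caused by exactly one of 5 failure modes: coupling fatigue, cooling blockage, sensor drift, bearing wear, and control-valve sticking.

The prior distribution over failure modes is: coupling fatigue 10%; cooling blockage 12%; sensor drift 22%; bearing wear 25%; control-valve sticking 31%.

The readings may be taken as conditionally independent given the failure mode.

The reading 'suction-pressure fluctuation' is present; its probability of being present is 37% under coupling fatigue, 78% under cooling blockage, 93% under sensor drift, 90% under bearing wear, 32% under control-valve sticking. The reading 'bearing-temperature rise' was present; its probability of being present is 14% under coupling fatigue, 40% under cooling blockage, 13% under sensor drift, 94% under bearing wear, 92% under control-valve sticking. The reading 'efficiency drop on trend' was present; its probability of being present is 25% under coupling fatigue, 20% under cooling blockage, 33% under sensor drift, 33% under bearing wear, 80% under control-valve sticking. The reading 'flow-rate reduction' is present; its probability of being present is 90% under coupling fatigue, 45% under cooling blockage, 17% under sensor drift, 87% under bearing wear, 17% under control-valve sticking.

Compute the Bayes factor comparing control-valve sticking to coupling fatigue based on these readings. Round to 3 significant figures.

3.44

Joint likelihood of the reading pattern under each hypothesis:
  control-valve sticking: 0.32 × 0.92 × 0.80 × 0.17 = 0.040038
  coupling fatigue: 0.37 × 0.14 × 0.25 × 0.90 = 0.011655
Bayes factor = 0.040038 / 0.011655 ≈ 3.44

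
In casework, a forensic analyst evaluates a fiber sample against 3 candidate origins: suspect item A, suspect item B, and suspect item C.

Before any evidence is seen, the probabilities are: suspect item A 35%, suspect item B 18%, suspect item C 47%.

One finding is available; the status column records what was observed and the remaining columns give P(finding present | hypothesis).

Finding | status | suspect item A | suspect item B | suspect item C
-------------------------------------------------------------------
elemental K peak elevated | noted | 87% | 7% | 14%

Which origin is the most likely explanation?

For each hypothesis, the unnormalized posterior weight is prior × likelihood:
  suspect item A: 0.35 × 0.87 = 0.3045
  suspect item B: 0.18 × 0.07 = 0.0126
  suspect item C: 0.47 × 0.14 = 0.0658
The unnormalized weights sum to 0.3829.
P(suspect item A | evidence) ≈ 0.3045 / 0.3829 ≈ 0.795
P(suspect item B | evidence) ≈ 0.0126 / 0.3829 ≈ 0.033
P(suspect item C | evidence) ≈ 0.0658 / 0.3829 ≈ 0.172
The largest is 0.795, so suspect item A is most probable.

suspect item A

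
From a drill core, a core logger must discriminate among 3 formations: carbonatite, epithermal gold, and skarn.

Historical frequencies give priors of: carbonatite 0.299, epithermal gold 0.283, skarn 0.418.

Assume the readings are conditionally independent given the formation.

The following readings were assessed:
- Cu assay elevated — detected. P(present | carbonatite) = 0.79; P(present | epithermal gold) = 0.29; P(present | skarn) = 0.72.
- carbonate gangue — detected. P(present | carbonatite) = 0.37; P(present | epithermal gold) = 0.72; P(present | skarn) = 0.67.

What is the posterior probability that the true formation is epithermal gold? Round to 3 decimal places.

0.170

Multiply each prior by the joint likelihood of the reading pattern:
  carbonatite: 0.299 × 0.79 × 0.37 = 0.087398
  epithermal gold: 0.283 × 0.29 × 0.72 = 0.05909
  skarn: 0.418 × 0.72 × 0.67 = 0.20164
Normalizing constant Z = 0.087398 + 0.05909 + 0.20164 = 0.34813.
P(epithermal gold | evidence) = 0.05909 / 0.34813 ≈ 0.170.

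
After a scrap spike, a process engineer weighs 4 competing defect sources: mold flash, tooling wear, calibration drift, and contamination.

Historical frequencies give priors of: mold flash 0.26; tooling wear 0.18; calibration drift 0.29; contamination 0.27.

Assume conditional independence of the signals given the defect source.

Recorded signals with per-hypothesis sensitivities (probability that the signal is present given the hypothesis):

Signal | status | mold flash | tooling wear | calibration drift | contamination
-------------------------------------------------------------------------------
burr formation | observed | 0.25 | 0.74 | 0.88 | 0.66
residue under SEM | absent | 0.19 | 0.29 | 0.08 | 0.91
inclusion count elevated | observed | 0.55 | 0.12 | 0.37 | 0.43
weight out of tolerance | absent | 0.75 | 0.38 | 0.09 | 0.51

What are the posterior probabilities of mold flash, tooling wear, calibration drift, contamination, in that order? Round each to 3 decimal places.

0.075, 0.073, 0.817, 0.035

Multiply each prior by the joint likelihood of the signal pattern (using 1 − P(present | H) for each absent signal):
  mold flash: 0.26 × 0.25 × (1 − 0.19) × 0.55 × (1 − 0.75) = 0.0072394
  tooling wear: 0.18 × 0.74 × (1 − 0.29) × 0.12 × (1 − 0.38) = 0.0070362
  calibration drift: 0.29 × 0.88 × (1 − 0.08) × 0.37 × (1 − 0.09) = 0.079052
  contamination: 0.27 × 0.66 × (1 − 0.91) × 0.43 × (1 − 0.51) = 0.0033792
Normalizing constant Z = 0.0072394 + 0.0070362 + 0.079052 + 0.0033792 = 0.096707.
P(mold flash | evidence) = 0.0072394 / 0.096707 ≈ 0.075
P(tooling wear | evidence) = 0.0070362 / 0.096707 ≈ 0.073
P(calibration drift | evidence) = 0.079052 / 0.096707 ≈ 0.817
P(contamination | evidence) = 0.0033792 / 0.096707 ≈ 0.035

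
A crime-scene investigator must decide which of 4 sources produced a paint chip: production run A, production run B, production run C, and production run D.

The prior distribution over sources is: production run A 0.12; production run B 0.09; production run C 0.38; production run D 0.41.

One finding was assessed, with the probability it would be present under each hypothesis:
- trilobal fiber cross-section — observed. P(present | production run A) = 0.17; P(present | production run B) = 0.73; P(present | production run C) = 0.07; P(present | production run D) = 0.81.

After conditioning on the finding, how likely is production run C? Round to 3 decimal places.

0.060

By Bayes' rule, the unnormalized weight for each hypothesis is prior × likelihood:
  production run A: 0.12 × 0.17 = 0.0204
  production run B: 0.09 × 0.73 = 0.0657
  production run C: 0.38 × 0.07 = 0.0266
  production run D: 0.41 × 0.81 = 0.3321
Normalizing constant Z = 0.0204 + 0.0657 + 0.0266 + 0.3321 = 0.4448.
P(production run C | evidence) = 0.0266 / 0.4448 ≈ 0.060.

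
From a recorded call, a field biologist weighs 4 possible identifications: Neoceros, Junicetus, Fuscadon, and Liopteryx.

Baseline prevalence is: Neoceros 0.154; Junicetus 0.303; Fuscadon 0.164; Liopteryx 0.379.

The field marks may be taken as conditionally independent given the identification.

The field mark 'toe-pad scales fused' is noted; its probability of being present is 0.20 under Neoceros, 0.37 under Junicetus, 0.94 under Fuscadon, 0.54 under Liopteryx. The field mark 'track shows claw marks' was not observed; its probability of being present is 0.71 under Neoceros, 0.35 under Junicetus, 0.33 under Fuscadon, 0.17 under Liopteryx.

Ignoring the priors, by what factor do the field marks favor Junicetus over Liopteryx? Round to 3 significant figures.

0.537

The Bayes factor is the ratio of the joint likelihoods of the field mark pattern under the two hypotheses (using 1 − P(present | H) for each absent field mark).
  Junicetus: 0.37 × (1 − 0.35) = 0.2405
  Liopteryx: 0.54 × (1 − 0.17) = 0.4482
Bayes factor = 0.2405 / 0.4482 ≈ 0.537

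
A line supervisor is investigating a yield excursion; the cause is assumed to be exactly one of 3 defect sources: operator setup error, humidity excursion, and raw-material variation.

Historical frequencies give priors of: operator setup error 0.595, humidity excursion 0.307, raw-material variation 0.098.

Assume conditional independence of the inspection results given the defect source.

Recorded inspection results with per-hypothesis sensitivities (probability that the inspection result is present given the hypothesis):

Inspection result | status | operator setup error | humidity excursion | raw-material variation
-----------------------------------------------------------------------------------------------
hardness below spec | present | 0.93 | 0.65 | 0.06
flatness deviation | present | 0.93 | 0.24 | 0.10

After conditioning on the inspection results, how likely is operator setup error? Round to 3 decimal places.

For each hypothesis, the unnormalized posterior weight is prior × product of the inspection result likelihoods:
  operator setup error: 0.595 × 0.93 × 0.93 = 0.51462
  humidity excursion: 0.307 × 0.65 × 0.24 = 0.047892
  raw-material variation: 0.098 × 0.06 × 0.10 = 0.000588
The unnormalized weights sum to 0.5631.
P(operator setup error | evidence) = 0.51462 / 0.5631 ≈ 0.914.

0.914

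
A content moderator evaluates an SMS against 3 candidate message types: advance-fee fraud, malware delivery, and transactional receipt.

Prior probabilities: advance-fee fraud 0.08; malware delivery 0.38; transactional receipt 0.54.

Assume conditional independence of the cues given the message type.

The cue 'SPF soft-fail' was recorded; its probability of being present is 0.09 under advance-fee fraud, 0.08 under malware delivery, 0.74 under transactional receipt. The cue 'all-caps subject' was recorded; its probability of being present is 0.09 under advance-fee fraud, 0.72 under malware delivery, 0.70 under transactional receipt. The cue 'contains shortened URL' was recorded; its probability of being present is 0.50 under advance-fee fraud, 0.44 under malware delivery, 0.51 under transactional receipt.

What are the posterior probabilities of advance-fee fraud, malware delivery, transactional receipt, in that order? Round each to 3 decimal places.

For each hypothesis, the unnormalized posterior weight is prior × product of the cue likelihoods:
  advance-fee fraud: 0.08 × 0.09 × 0.09 × 0.50 = 0.000324
  malware delivery: 0.38 × 0.08 × 0.72 × 0.44 = 0.0096307
  transactional receipt: 0.54 × 0.74 × 0.70 × 0.51 = 0.14266
The unnormalized weights sum to 0.15261.
P(advance-fee fraud | evidence) = 0.000324 / 0.15261 ≈ 0.002
P(malware delivery | evidence) = 0.0096307 / 0.15261 ≈ 0.063
P(transactional receipt | evidence) = 0.14266 / 0.15261 ≈ 0.935

0.002, 0.063, 0.935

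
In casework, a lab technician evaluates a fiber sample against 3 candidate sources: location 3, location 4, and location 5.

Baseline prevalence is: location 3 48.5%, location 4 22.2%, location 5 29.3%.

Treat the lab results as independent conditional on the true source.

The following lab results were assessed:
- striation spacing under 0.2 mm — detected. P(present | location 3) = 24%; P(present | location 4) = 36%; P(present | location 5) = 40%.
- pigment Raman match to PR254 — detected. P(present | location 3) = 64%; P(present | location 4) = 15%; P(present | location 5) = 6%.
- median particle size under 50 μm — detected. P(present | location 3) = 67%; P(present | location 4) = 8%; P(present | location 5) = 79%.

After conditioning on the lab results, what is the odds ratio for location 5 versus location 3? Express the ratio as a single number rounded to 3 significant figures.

0.111

Unnormalized posterior weight (prior times the lab result likelihoods) for each of the two hypotheses:
  location 5: 0.293 × 0.40 × 0.06 × 0.79 = 0.0055553
  location 3: 0.485 × 0.24 × 0.64 × 0.67 = 0.049912
Posterior odds = 0.0055553 / 0.049912 ≈ 0.111.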